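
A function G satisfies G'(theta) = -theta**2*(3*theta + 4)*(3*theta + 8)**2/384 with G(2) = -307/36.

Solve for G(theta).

G(theta) = -3*theta**6/256 - 3*theta**5/32 - theta**4/4 - 2*theta**3/9 + 1

The substitution u = theta**2/4 + 2*theta/3 works: G'(theta) is exactly (dG/du)*(du/dtheta) for that inner function.
A general antiderivative is -3*(theta**2/4 + 2*theta/3)**3/4 + C.
The condition gives C = -307/36 - (-343/36) = 1.
So G(theta) = -3*theta**6/256 - 3*theta**5/32 - theta**4/4 - 2*theta**3/9 + 1.
Check: d/dtheta[-3*theta**6/256 - 3*theta**5/32 - theta**4/4 - 2*theta**3/9 + 1] = -9*theta**5/128 - 15*theta**4/32 - theta**3 - 2*theta**2/3, which equals G'(theta).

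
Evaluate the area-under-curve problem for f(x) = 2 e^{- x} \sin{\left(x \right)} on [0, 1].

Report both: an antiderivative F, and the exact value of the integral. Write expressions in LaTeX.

Antiderivative: F(x) = \left(- \sin{\left(x \right)} - \cos{\left(x \right)}\right) e^{- x}; value = - \frac{\sin{\left(1 \right)}}{e} - \frac{\cos{\left(1 \right)}}{e} + 1

A candidate is checked by its d/dx: the result must match f(x).
F(x) = \left(- \sin{\left(x \right)} - \cos{\left(x \right)}\right) e^{- x} is an antiderivative of f.
Check: d/dx[\left(- \sin{\left(x \right)} - \cos{\left(x \right)}\right) e^{- x}] = 2 e^{- x} \sin{\left(x \right)} = f(x).
F(1) = - \frac{\sin{\left(1 \right)}}{e} - \frac{\cos{\left(1 \right)}}{e}; F(0) = -1.
Integral = F(1) - F(0) = - \frac{\sin{\left(1 \right)}}{e} - \frac{\cos{\left(1 \right)}}{e} + 1.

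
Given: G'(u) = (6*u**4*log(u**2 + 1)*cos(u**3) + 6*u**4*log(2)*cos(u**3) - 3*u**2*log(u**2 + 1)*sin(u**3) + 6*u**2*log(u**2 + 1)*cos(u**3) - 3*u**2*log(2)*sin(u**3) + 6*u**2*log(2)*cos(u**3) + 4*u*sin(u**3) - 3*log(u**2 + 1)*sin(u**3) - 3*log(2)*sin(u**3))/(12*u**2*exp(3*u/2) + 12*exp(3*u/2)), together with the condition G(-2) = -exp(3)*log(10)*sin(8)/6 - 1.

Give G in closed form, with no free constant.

G(u) = -(6*exp(3*u/2) - log(2*u**2 + 2)*sin(u**3))*exp(-3*u/2)/6

The proposed G(u) is checked by its d/du: the result must match the given G'(u).
A general antiderivative is exp(-3*u/2)*log(2*u**2 + 2)*sin(u**3)/6 + C.
The condition gives C = -exp(3)*log(10)*sin(8)/6 - 1 - (-exp(3)*log(10)*sin(8)/6) = -1.
So G(u) = -(6*exp(3*u/2) - log(2*u**2 + 2)*sin(u**3))*exp(-3*u/2)/6.
Check: d/du[-(6*exp(3*u/2) - log(2*u**2 + 2)*sin(u**3))*exp(-3*u/2)/6] = (6*u**4*log(u**2 + 1)*cos(u**3) + 6*u**4*log(2)*cos(u**3) - 3*u**2*log(u**2 + 1)*sin(u**3) + 6*u**2*log(u**2 + 1)*cos(u**3) - 3*u**2*log(2)*sin(u**3) + 6*u**2*log(2)*cos(u**3) + 4*u*sin(u**3) - 3*log(u**2 + 1)*sin(u**3) - 3*log(2)*sin(u**3))/(12*u**2*exp(3*u/2) + 12*exp(3*u/2)) = G'(u).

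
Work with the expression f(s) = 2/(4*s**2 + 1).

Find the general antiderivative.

F(s) = atan(2*s) + C

A first test for any F(s): its s-derivative must equal f(s) identically.
Check: d/ds[atan(2*s)] = 2/(4*s**2 + 1) = f(s).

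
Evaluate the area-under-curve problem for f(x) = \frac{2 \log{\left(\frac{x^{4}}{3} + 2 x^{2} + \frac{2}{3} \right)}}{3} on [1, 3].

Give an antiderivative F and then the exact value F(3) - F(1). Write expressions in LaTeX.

Antiderivative: F(x) = \frac{2 x \log{\left(\frac{x^{4}}{3} + 2 x^{2} + \frac{2}{3} \right)}}{3} - \frac{8 x}{3} + \frac{4 \sqrt{3 - \sqrt{7}} \operatorname{atan}{\left(\frac{x}{\sqrt{3 - \sqrt{7}}} \right)}}{3} + \frac{4 \sqrt{\sqrt{7} + 3} \operatorname{atan}{\left(\frac{x}{\sqrt{\sqrt{7} + 3}} \right)}}{3}; value = - \frac{16}{3} - \frac{4 \sqrt{\sqrt{7} + 3} \operatorname{atan}{\left(\frac{1}{\sqrt{\sqrt{7} + 3}} \right)}}{3} - \frac{4 \sqrt{3 - \sqrt{7}} \operatorname{atan}{\left(\frac{1}{\sqrt{3 - \sqrt{7}}} \right)}}{3} - \frac{2 \log{\left(3 \right)}}{3} + \frac{4 \sqrt{3 - \sqrt{7}} \operatorname{atan}{\left(\frac{3}{\sqrt{3 - \sqrt{7}}} \right)}}{3} + \frac{4 \sqrt{\sqrt{7} + 3} \operatorname{atan}{\left(\frac{3}{\sqrt{\sqrt{7} + 3}} \right)}}{3} + 2 \log{\left(\frac{137}{3} \right)}

A first test for any F(x): its x-derivative must equal f(x) identically.
F(x) = \frac{2 x \log{\left(\frac{x^{4}}{3} + 2 x^{2} + \frac{2}{3} \right)}}{3} - \frac{8 x}{3} + \frac{4 \sqrt{3 - \sqrt{7}} \operatorname{atan}{\left(\frac{x}{\sqrt{3 - \sqrt{7}}} \right)}}{3} + \frac{4 \sqrt{\sqrt{7} + 3} \operatorname{atan}{\left(\frac{x}{\sqrt{\sqrt{7} + 3}} \right)}}{3} is an antiderivative of f.
Check: d/dx[\frac{2 x \log{\left(\frac{x^{4}}{3} + 2 x^{2} + \frac{2}{3} \right)}}{3} - \frac{8 x}{3} + \frac{4 \sqrt{3 - \sqrt{7}} \operatorname{atan}{\left(\frac{x}{\sqrt{3 - \sqrt{7}}} \right)}}{3} + \frac{4 \sqrt{\sqrt{7} + 3} \operatorname{atan}{\left(\frac{x}{\sqrt{\sqrt{7} + 3}} \right)}}{3}] = \frac{2 \log{\left(\frac{x^{4}}{3} + 2 x^{2} + \frac{2}{3} \right)}}{3} = f(x).
F(3) = -8 + \frac{4 \sqrt{3 - \sqrt{7}} \operatorname{atan}{\left(\frac{3}{\sqrt{3 - \sqrt{7}}} \right)}}{3} + \frac{4 \sqrt{\sqrt{7} + 3} \operatorname{atan}{\left(\frac{3}{\sqrt{\sqrt{7} + 3}} \right)}}{3} + 2 \log{\left(\frac{137}{3} \right)}; F(1) = - \frac{8}{3} + \frac{2 \log{\left(3 \right)}}{3} + \frac{4 \sqrt{3 - \sqrt{7}} \operatorname{atan}{\left(\frac{1}{\sqrt{3 - \sqrt{7}}} \right)}}{3} + \frac{4 \sqrt{\sqrt{7} + 3} \operatorname{atan}{\left(\frac{1}{\sqrt{\sqrt{7} + 3}} \right)}}{3}.
Integral = F(3) - F(1) = - \frac{16}{3} - \frac{4 \sqrt{\sqrt{7} + 3} \operatorname{atan}{\left(\frac{1}{\sqrt{\sqrt{7} + 3}} \right)}}{3} - \frac{4 \sqrt{3 - \sqrt{7}} \operatorname{atan}{\left(\frac{1}{\sqrt{3 - \sqrt{7}}} \right)}}{3} - \frac{2 \log{\left(3 \right)}}{3} + \frac{4 \sqrt{3 - \sqrt{7}} \operatorname{atan}{\left(\frac{3}{\sqrt{3 - \sqrt{7}}} \right)}}{3} + \frac{4 \sqrt{\sqrt{7} + 3} \operatorname{atan}{\left(\frac{3}{\sqrt{\sqrt{7} + 3}} \right)}}{3} + 2 \log{\left(\frac{137}{3} \right)}.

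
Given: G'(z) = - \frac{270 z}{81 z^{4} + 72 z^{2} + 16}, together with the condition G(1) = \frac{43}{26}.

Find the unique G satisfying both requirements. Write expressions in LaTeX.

The substitution u = \frac{3 z^{2}}{2} + \frac{2}{3} works: G'(z) is exactly (dG/du)*(du/dz) for that inner function.
A general antiderivative is \frac{5}{2 \left(\frac{3 z^{2}}{2} + \frac{2}{3}\right)} + C.
The condition gives C = \frac{43}{26} - (\frac{15}{13}) = \frac{1}{2}.
So G(z) = \frac{9 z^{2} + 34}{18 z^{2} + 8}.
Check: d/dz[\frac{9 z^{2} + 34}{18 z^{2} + 8}] = - \frac{270 z}{81 z^{4} + 72 z^{2} + 16} = G'(z).

G(z) = \frac{9 z^{2} + 34}{18 z^{2} + 8}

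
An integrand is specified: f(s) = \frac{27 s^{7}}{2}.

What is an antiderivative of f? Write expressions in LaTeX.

Check any antiderivative F(s) by computing F'(s) and comparing it with f(s).
Check: d/ds[\frac{27 s^{8}}{16}] = \frac{27 s^{7}}{2} = f(s).

An antiderivative is F(s) = \frac{27 s^{8}}{16}.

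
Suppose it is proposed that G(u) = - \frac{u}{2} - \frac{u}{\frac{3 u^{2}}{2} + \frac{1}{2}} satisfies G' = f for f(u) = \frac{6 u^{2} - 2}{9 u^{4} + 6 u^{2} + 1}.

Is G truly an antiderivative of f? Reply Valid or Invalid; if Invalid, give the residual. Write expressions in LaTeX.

Invalid: d/du[G] - f = - \frac{1}{2}, which is not 0.

d/du[G] = \frac{- 9 u^{4} + 6 u^{2} - 5}{18 u^{4} + 12 u^{2} + 2}
d/du[G] - f(u) = - \frac{1}{2} != 0.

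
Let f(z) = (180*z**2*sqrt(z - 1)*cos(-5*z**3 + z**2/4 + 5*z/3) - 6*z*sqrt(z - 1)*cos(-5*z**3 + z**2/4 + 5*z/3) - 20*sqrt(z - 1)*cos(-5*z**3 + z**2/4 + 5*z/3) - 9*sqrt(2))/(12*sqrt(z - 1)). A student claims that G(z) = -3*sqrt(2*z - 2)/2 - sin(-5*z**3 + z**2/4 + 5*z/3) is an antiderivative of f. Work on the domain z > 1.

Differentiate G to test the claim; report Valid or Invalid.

Valid - differentiating G returns exactly f.

d/dz[G] = (180*z**2*sqrt(z - 1)*cos(-5*z**3 + z**2/4 + 5*z/3) - 6*z*sqrt(z - 1)*cos(-5*z**3 + z**2/4 + 5*z/3) - 20*sqrt(z - 1)*cos(-5*z**3 + z**2/4 + 5*z/3) - 9*sqrt(2))/(12*sqrt(z - 1))
This equals f(z) exactly, so the claim holds.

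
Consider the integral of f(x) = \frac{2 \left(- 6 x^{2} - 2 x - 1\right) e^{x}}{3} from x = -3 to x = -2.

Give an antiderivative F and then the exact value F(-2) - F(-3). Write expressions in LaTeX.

Antiderivative: F(x) = - \frac{2 \left(6 x^{2} - 10 x + 11\right) e^{x}}{3}; value = - \frac{110}{3 e^{2}} + \frac{190}{3 e^{3}}

f has the shape u'v + uv' for u = - 4 x^{2} + \frac{20 x}{3} - \frac{22}{3} and v = e^{x} — it is the derivative of the product u*v.
F(x) = - \frac{2 \left(6 x^{2} - 10 x + 11\right) e^{x}}{3} is an antiderivative of f.
Check: d/dx[- \frac{2 \left(6 x^{2} - 10 x + 11\right) e^{x}}{3}] = - 4 x^{2} e^{x} - \frac{4 x e^{x}}{3} - \frac{2 e^{x}}{3}, which equals f(x).
F(-2) = - \frac{110}{3 e^{2}}; F(-3) = - \frac{190}{3 e^{3}}.
Integral = F(-2) - F(-3) = - \frac{110}{3 e^{2}} + \frac{190}{3 e^{3}}.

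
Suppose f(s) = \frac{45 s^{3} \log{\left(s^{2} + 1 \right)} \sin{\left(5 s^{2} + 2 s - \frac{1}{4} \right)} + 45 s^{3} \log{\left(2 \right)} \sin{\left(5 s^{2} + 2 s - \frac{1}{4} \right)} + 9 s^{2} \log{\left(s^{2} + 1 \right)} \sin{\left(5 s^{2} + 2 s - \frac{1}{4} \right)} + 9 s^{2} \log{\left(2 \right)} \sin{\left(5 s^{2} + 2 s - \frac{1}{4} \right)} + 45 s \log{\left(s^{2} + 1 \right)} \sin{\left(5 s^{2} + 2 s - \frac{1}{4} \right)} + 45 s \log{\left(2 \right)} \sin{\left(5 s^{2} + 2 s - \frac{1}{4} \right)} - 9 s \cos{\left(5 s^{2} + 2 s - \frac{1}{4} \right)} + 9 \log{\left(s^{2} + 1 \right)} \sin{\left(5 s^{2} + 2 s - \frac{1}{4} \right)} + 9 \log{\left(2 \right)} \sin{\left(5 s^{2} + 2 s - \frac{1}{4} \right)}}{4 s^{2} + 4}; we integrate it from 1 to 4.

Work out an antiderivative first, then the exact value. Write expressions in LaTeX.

Recognize the product-rule pattern: f = u'v + uv' with u = - \frac{9 \cos{\left(5 s^{2} + 2 s - \frac{1}{4} \right)}}{8}, v = \log{\left(2 s^{2} + 2 \right)}, so integration by parts undoes it.
F(s) = - \frac{9 \log{\left(2 s^{2} + 2 \right)} \cos{\left(5 s^{2} + 2 s - \frac{1}{4} \right)}}{8} is an antiderivative of f.
Check: d/ds[- \frac{9 \log{\left(2 s^{2} + 2 \right)} \cos{\left(5 s^{2} + 2 s - \frac{1}{4} \right)}}{8}] = \frac{45 s^{3} \log{\left(s^{2} + 1 \right)} \sin{\left(5 s^{2} + 2 s - \frac{1}{4} \right)} + 45 s^{3} \log{\left(2 \right)} \sin{\left(5 s^{2} + 2 s - \frac{1}{4} \right)} + 9 s^{2} \log{\left(s^{2} + 1 \right)} \sin{\left(5 s^{2} + 2 s - \frac{1}{4} \right)} + 9 s^{2} \log{\left(2 \right)} \sin{\left(5 s^{2} + 2 s - \frac{1}{4} \right)} + 45 s \log{\left(s^{2} + 1 \right)} \sin{\left(5 s^{2} + 2 s - \frac{1}{4} \right)} + 45 s \log{\left(2 \right)} \sin{\left(5 s^{2} + 2 s - \frac{1}{4} \right)} - 9 s \cos{\left(5 s^{2} + 2 s - \frac{1}{4} \right)} + 9 \log{\left(s^{2} + 1 \right)} \sin{\left(5 s^{2} + 2 s - \frac{1}{4} \right)} + 9 \log{\left(2 \right)} \sin{\left(5 s^{2} + 2 s - \frac{1}{4} \right)}}{4 s^{2} + 4} = f(s).
F(4) = - \frac{9 \log{\left(34 \right)} \cos{\left(\frac{351}{4} \right)}}{8}; F(1) = - \frac{9 \log{\left(4 \right)} \cos{\left(\frac{27}{4} \right)}}{8}.
Integral = F(4) - F(1) = - \frac{9 \log{\left(34 \right)} \cos{\left(\frac{351}{4} \right)}}{8} + \frac{9 \log{\left(4 \right)} \cos{\left(\frac{27}{4} \right)}}{8}.

Antiderivative: F(s) = - \frac{9 \log{\left(2 s^{2} + 2 \right)} \cos{\left(5 s^{2} + 2 s - \frac{1}{4} \right)}}{8}; value = - \frac{9 \log{\left(34 \right)} \cos{\left(\frac{351}{4} \right)}}{8} + \frac{9 \log{\left(4 \right)} \cos{\left(\frac{27}{4} \right)}}{8}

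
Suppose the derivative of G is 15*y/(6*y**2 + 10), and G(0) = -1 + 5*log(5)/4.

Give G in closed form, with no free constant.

The substitution u = 3*y**2 + 5 works: G'(y) is exactly (dG/du)*(du/dy) for that inner function.
A general antiderivative is 5*log(3*y**2 + 5)/4 + C.
The condition gives C = -1 + 5*log(5)/4 - (5*log(5)/4) = -1.
So G(y) = 5*log(3*y**2 + 5)/4 - 1.
Check: d/dy[5*log(3*y**2 + 5)/4 - 1] = 15*y/(6*y**2 + 10) = G'(y).

G(y) = 5*log(3*y**2 + 5)/4 - 1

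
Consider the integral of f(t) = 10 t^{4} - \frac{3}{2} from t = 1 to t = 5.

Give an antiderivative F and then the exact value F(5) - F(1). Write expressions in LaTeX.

Antiderivative: F(t) = \frac{\left(t - 1\right) \left(4 t^{4} + 4 t^{3} + 4 t^{2} + 4 t + 1\right)}{2}; value = 6242

For F(t) to be correct the identity F'(t) - f(t) = 0 must hold.
F(t) = \frac{\left(t - 1\right) \left(4 t^{4} + 4 t^{3} + 4 t^{2} + 4 t + 1\right)}{2} is an antiderivative of f.
Check: d/dt[\frac{\left(t - 1\right) \left(4 t^{4} + 4 t^{3} + 4 t^{2} + 4 t + 1\right)}{2}] = 10 t^{4} - \frac{3}{2} = f(t).
F(5) = 6242; F(1) = 0.
Integral = F(5) - F(1) = 6242.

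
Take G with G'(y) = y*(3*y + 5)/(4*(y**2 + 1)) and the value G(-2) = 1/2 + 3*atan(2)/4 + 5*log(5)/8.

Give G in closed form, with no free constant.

G(y) = (6*y + 5*log(y**2 + 1) - 6*atan(y) + 16)/8

A first test for any G(y): its y-derivative must equal the given G'(y).
A general antiderivative is 3*y/4 + 5*log(y**2 + 1)/8 - 3*atan(y)/4 + C.
The condition gives C = 1/2 + 3*atan(2)/4 + 5*log(5)/8 - (-3/2 + 3*atan(2)/4 + 5*log(5)/8) = 2.
So G(y) = (6*y + 5*log(y**2 + 1) - 6*atan(y) + 16)/8.
Check: d/dy[(6*y + 5*log(y**2 + 1) - 6*atan(y) + 16)/8] = (3*y**2 + 5*y)/(4*y**2 + 4), which equals G'(y).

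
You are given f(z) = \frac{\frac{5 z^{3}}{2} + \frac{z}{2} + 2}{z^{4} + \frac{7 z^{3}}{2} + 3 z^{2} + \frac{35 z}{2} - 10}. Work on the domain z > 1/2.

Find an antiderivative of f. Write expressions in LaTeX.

The denominator factors as \left(z + 4\right) \left(2 z - 1\right) \left(z^{2} + 5\right); partial fractions split f into directly integrable pieces: \frac{4 \left(11 z - 32\right)}{63 \left(z^{2} + 5\right)} + \frac{41}{189 \left(2 z - 1\right)} + \frac{320}{189 \left(z + 4\right)}.
Check: d/dz[- \frac{- 205 \log{\left(z - \frac{1}{2} \right)} - 3200 \log{\left(z + 4 \right)} - 660 \log{\left(z^{2} + 5 \right)} + 768 \sqrt{5} \operatorname{atan}{\left(\frac{\sqrt{5} z}{5} \right)}}{1890}] = \frac{5 z^{3} + z + 4}{2 z^{4} + 7 z^{3} + 6 z^{2} + 35 z - 20}, which equals f(z).

An antiderivative is F(z) = - \frac{- 205 \log{\left(z - \frac{1}{2} \right)} - 3200 \log{\left(z + 4 \right)} - 660 \log{\left(z^{2} + 5 \right)} + 768 \sqrt{5} \operatorname{atan}{\left(\frac{\sqrt{5} z}{5} \right)}}{1890}.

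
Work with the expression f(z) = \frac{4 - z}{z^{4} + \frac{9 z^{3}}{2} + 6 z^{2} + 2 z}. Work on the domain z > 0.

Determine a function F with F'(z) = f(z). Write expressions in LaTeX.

An antiderivative is F(z) = - \frac{2 \left(2 z \log{\left(2 z + 1 \right)} - z \log{\left(z^{2} + 2 z \right)} + 4 \log{\left(2 z + 1 \right)} - 2 \log{\left(z^{2} + 2 z \right)} + 1\right)}{z + 2}.

Factor the denominator (z \left(z + 2\right)^{2} \left(2 z + 1\right)) and decompose: f = - \frac{8}{2 z + 1} + \frac{2}{z + 2} + \frac{2}{\left(z + 2\right)^{2}} + \frac{2}{z}; each piece integrates to a log, atan, or power term.
Check: d/dz[- \frac{2 \left(2 z \log{\left(2 z + 1 \right)} - z \log{\left(z^{2} + 2 z \right)} + 4 \log{\left(2 z + 1 \right)} - 2 \log{\left(z^{2} + 2 z \right)} + 1\right)}{z + 2}] = \frac{8 - 2 z}{2 z^{4} + 9 z^{3} + 12 z^{2} + 4 z}, which equals f(z).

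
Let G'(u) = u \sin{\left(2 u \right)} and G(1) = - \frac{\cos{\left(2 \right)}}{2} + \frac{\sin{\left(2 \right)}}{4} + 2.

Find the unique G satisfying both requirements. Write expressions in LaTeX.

G(u) = - \frac{u \cos{\left(2 u \right)}}{2} + \frac{\sin{\left(2 u \right)}}{4} + 2

Any candidate G(u) must reproduce the stated G'(u) exactly.
A general antiderivative is - \frac{u \cos{\left(2 u \right)}}{2} + \frac{\sin{\left(2 u \right)}}{4} + C.
The condition gives C = - \frac{\cos{\left(2 \right)}}{2} + \frac{\sin{\left(2 \right)}}{4} + 2 - (- \frac{\cos{\left(2 \right)}}{2} + \frac{\sin{\left(2 \right)}}{4}) = 2.
So G(u) = - \frac{u \cos{\left(2 u \right)}}{2} + \frac{\sin{\left(2 u \right)}}{4} + 2.
Check: d/du[- \frac{u \cos{\left(2 u \right)}}{2} + \frac{\sin{\left(2 u \right)}}{4} + 2] = u \sin{\left(2 u \right)} = G'(u).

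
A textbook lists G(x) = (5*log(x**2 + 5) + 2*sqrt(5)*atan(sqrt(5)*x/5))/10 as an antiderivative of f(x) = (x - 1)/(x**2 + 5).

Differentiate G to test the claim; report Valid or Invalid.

d/dx[G] = (x + 1)/(x**2 + 5)
d/dx[G] - f(x) = 2/(x**2 + 5) != 0.

Invalid: d/dx[G] - f = 2/(x**2 + 5), which is not 0.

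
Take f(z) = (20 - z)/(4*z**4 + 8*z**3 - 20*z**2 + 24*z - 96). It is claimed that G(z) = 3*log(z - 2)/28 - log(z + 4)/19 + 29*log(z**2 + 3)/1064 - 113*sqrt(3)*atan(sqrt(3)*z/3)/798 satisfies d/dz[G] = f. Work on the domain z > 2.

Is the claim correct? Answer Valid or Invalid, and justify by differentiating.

d/dz[G] = (58*z**3 + 116*z**2 - 597*z + 2660)/(532*z**4 + 1064*z**3 - 2660*z**2 + 3192*z - 12768)
d/dz[G] - f(z) = 29*z/(266*z**2 + 798) != 0.

Invalid: d/dz[G] - f = 29*z/(266*z**2 + 798), which is not 0.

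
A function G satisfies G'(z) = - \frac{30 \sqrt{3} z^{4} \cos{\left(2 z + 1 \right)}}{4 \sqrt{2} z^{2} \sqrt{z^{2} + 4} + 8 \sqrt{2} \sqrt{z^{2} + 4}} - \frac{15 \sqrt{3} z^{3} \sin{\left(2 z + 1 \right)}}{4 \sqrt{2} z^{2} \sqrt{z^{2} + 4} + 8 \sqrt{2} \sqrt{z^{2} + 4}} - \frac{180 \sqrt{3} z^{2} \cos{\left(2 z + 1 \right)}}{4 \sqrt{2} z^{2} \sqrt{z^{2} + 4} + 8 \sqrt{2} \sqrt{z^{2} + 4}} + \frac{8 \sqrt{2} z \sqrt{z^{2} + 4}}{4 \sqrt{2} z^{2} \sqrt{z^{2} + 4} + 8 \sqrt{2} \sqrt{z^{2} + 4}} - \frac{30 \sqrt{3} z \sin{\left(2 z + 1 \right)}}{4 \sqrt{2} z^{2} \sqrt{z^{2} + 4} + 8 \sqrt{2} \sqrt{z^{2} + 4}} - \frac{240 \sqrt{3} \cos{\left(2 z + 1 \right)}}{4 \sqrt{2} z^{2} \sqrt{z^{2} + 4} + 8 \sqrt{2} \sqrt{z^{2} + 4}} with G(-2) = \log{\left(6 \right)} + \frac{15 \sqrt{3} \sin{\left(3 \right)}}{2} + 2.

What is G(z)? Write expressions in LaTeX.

Integrate term by term and add the pieces.
A general antiderivative is - \frac{15 \sqrt{\frac{3 z^{2}}{2} + 6} \sin{\left(2 z + 1 \right)}}{4} + \log{\left(z^{2} + 2 \right)} + C.
The condition gives C = \log{\left(6 \right)} + \frac{15 \sqrt{3} \sin{\left(3 \right)}}{2} + 2 - (\log{\left(6 \right)} + \frac{15 \sqrt{3} \sin{\left(3 \right)}}{2}) = 2.
So G(z) = \frac{- 15 \sqrt{6} \sqrt{z^{2} + 4} \sin{\left(2 z + 1 \right)} + 8 \log{\left(z^{2} + 2 \right)} + 16}{8}.
Check: d/dz[\frac{- 15 \sqrt{6} \sqrt{z^{2} + 4} \sin{\left(2 z + 1 \right)} + 8 \log{\left(z^{2} + 2 \right)} + 16}{8}] = \frac{- 30 \sqrt{6} z^{4} \cos{\left(2 z + 1 \right)} - 15 \sqrt{6} z^{3} \sin{\left(2 z + 1 \right)} - 180 \sqrt{6} z^{2} \cos{\left(2 z + 1 \right)} + 16 z \sqrt{z^{2} + 4} - 30 \sqrt{6} z \sin{\left(2 z + 1 \right)} - 240 \sqrt{6} \cos{\left(2 z + 1 \right)}}{8 z^{2} \sqrt{z^{2} + 4} + 16 \sqrt{z^{2} + 4}}, which equals G'(z).

G(z) = \frac{- 15 \sqrt{6} \sqrt{z^{2} + 4} \sin{\left(2 z + 1 \right)} + 8 \log{\left(z^{2} + 2 \right)} + 16}{8}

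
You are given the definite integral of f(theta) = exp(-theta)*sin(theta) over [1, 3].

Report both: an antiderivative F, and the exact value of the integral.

Recover f(theta) by differentiating a candidate F(theta); any mismatch rules it out.
F(theta) = (-sin(theta) - cos(theta))*exp(-theta)/2 is an antiderivative of f.
Check: d/dtheta[(-sin(theta) - cos(theta))*exp(-theta)/2] = exp(-theta)*sin(theta) = f(theta).
F(3) = -exp(-3)*sin(3)/2 - exp(-3)*cos(3)/2; F(1) = -exp(-1)*sin(1)/2 - exp(-1)*cos(1)/2.
Integral = F(3) - F(1) = -exp(-3)*sin(3)/2 - exp(-3)*cos(3)/2 + exp(-1)*cos(1)/2 + exp(-1)*sin(1)/2.

Antiderivative: F(theta) = (-sin(theta) - cos(theta))*exp(-theta)/2; value = -exp(-3)*sin(3)/2 - exp(-3)*cos(3)/2 + exp(-1)*cos(1)/2 + exp(-1)*sin(1)/2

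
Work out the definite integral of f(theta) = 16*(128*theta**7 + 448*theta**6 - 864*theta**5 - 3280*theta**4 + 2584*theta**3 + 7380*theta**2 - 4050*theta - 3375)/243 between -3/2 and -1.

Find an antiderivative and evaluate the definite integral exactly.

Antiderivative: F(theta) = (4*theta**2 + 4*theta - 15)**4/243; value = 123

The substitution u = 4*theta**2/3 + 4*theta/3 - 5 works: f is exactly (dF/du)*(du/dtheta) for that inner function.
F(theta) = (4*theta**2 + 4*theta - 15)**4/243 is an antiderivative of f.
Check: d/dtheta[(4*theta**2 + 4*theta - 15)**4/243] = 2048*theta**7/243 + 7168*theta**6/243 - 512*theta**5/9 - 52480*theta**4/243 + 41344*theta**3/243 + 13120*theta**2/27 - 800*theta/3 - 2000/9, which equals f(theta).
F(-1) = 625/3; F(-3/2) = 256/3.
Integral = F(-1) - F(-3/2) = 123.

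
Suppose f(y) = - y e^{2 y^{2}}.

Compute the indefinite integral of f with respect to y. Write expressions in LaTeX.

f matches the chain-rule pattern g'(h)*h' with inner function h(y) = 2 y^{2}; substituting u = h(y) collapses the integral.
Check: d/dy[- \frac{e^{2 y^{2}}}{4}] = - y e^{2 y^{2}} = f(y).

F(y) = - \frac{e^{2 y^{2}}}{4} + C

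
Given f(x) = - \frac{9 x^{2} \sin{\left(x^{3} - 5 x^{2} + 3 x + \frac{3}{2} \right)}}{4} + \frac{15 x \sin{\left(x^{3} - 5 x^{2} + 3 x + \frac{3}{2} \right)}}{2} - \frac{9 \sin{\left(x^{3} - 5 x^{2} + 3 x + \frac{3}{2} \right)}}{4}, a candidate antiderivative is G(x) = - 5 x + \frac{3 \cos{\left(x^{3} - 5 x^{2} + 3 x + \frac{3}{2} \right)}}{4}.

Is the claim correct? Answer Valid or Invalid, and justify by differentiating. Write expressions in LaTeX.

d/dx[G] = - \frac{9 x^{2} \sin{\left(x^{3} - 5 x^{2} + 3 x + \frac{3}{2} \right)}}{4} + \frac{15 x \sin{\left(x^{3} - 5 x^{2} + 3 x + \frac{3}{2} \right)}}{2} - \frac{9 \sin{\left(x^{3} - 5 x^{2} + 3 x + \frac{3}{2} \right)}}{4} - 5
d/dx[G] - f(x) = -5 != 0.

Invalid: d/dx[G] - f = -5, which is not 0.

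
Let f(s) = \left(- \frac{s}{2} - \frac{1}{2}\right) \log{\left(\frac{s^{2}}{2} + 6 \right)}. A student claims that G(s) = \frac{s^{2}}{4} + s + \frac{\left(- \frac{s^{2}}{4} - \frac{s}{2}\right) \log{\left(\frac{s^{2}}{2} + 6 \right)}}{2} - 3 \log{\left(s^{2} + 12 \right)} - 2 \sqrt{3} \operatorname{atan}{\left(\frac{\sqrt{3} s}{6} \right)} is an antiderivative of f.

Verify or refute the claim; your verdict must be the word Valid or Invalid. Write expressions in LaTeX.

Invalid: d/ds[G] - f = \frac{s^{3} \log{\left(\frac{s^{2}}{2} + 6 \right)} + s^{3} + s^{2} \log{\left(\frac{s^{2}}{2} + 6 \right)} + 2 s^{2} + 12 s \log{\left(\frac{s^{2}}{2} + 6 \right)} + 12 \log{\left(\frac{s^{2}}{2} + 6 \right)}}{4 s^{2} + 48}, which is not 0.

d/ds[G] = \frac{- s^{3} \log{\left(\frac{s^{2}}{2} + 6 \right)} + s^{3} - s^{2} \log{\left(\frac{s^{2}}{2} + 6 \right)} + 2 s^{2} - 12 s \log{\left(\frac{s^{2}}{2} + 6 \right)} - 12 \log{\left(\frac{s^{2}}{2} + 6 \right)}}{4 s^{2} + 48}
d/ds[G] - f(s) = \frac{s^{3} \log{\left(\frac{s^{2}}{2} + 6 \right)} + s^{3} + s^{2} \log{\left(\frac{s^{2}}{2} + 6 \right)} + 2 s^{2} + 12 s \log{\left(\frac{s^{2}}{2} + 6 \right)} + 12 \log{\left(\frac{s^{2}}{2} + 6 \right)}}{4 s^{2} + 48} != 0.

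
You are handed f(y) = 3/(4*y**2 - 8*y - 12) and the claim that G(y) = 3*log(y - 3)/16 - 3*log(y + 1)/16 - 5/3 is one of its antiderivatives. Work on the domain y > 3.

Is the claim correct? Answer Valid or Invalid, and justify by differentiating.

Valid: G'(y) = f(y).

d/dy[G] = 3/(4*y**2 - 8*y - 12)
This equals f(y) exactly, so the claim holds.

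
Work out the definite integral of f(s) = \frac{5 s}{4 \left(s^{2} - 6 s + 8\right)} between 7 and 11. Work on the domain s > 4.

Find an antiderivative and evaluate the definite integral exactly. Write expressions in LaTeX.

The denominator factors as 4 \left(s - 4\right) \left(s - 2\right); partial fractions split f into directly integrable pieces: - \frac{5}{4 \left(s - 2\right)} + \frac{5}{2 \left(s - 4\right)}.
F(s) = \frac{5 \log{\left(s - 4 \right)}}{2} - \frac{5 \log{\left(s - 2 \right)}}{4} is an antiderivative of f.
Check: d/ds[\frac{5 \log{\left(s - 4 \right)}}{2} - \frac{5 \log{\left(s - 2 \right)}}{4}] = \frac{5 s}{4 s^{2} - 24 s + 32}, which equals f(s).
F(11) = - \frac{5 \log{\left(9 \right)}}{4} + \frac{5 \log{\left(7 \right)}}{2}; F(7) = - \frac{5 \log{\left(5 \right)}}{4} + \frac{5 \log{\left(3 \right)}}{2}.
Integral = F(11) - F(7) = - \frac{5 \log{\left(3 \right)}}{2} - \frac{5 \log{\left(9 \right)}}{4} + \frac{5 \log{\left(5 \right)}}{4} + \frac{5 \log{\left(7 \right)}}{2}.

Antiderivative: F(s) = \frac{5 \log{\left(s - 4 \right)}}{2} - \frac{5 \log{\left(s - 2 \right)}}{4}; value = - \frac{5 \log{\left(3 \right)}}{2} - \frac{5 \log{\left(9 \right)}}{4} + \frac{5 \log{\left(5 \right)}}{4} + \frac{5 \log{\left(7 \right)}}{2}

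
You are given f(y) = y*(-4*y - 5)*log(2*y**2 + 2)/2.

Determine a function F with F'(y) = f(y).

An antiderivative is F(y) = (16*y**3 + 3*y**2*(-8*y - 15)*log(2*y**2 + 2) + 45*y**2 - 48*y - 45*log(y**2 + 1) + 48*atan(y))/36.

For F(y) to be correct the identity F'(y) - f(y) = 0 must hold.
Check: d/dy[(16*y**3 + 3*y**2*(-8*y - 15)*log(2*y**2 + 2) + 45*y**2 - 48*y - 45*log(y**2 + 1) + 48*atan(y))/36] = -2*y**2*log(y**2 + 1) - 2*y**2*log(2) - 5*y*log(y**2 + 1)/2 - 5*y*log(2)/2, which equals f(y).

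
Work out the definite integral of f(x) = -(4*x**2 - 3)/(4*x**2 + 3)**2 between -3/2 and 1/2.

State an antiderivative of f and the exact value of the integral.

f has the shape u'v + uv' for u = x and v = 1/(4*x**2 + 3) — it is the derivative of the product u*v.
F(x) = x/(4*x**2 + 3) is an antiderivative of f.
Check: d/dx[x/(4*x**2 + 3)] = (3 - 4*x**2)/(16*x**4 + 24*x**2 + 9), which equals f(x).
F(1/2) = 1/8; F(-3/2) = -1/8.
Integral = F(1/2) - F(-3/2) = 1/4.

Antiderivative: F(x) = x/(4*x**2 + 3); value = 1/4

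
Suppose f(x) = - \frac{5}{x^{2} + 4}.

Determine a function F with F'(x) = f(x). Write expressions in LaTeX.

Any candidate F(x) must reproduce f(x) exactly when differentiated.
Check: d/dx[- \frac{5 \operatorname{atan}{\left(\frac{x}{2} \right)}}{2}] = - \frac{5}{x^{2} + 4} = f(x).

An antiderivative is F(x) = - \frac{5 \operatorname{atan}{\left(\frac{x}{2} \right)}}{2}.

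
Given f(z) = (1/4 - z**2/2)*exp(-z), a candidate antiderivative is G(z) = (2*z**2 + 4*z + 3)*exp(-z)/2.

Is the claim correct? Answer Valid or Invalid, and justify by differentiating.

d/dz[G] = (1 - 2*z**2)*exp(-z)/2
d/dz[G] - f(z) = (1 - 2*z**2)*exp(-z)/4 != 0.

Invalid: d/dz[G] - f = (1 - 2*z**2)*exp(-z)/4, which is not 0.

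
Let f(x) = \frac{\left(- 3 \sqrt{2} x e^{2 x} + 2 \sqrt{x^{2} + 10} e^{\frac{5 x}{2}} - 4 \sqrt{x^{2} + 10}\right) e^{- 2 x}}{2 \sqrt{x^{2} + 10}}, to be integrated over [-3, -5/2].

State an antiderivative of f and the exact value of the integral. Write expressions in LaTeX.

Antiderivative: F(x) = - 3 \sqrt{\frac{x^{2}}{2} + 5} + 2 e^{\frac{x}{2}} + e^{- 2 x}; value = - e^{6} - \frac{3 \sqrt{130}}{4} - \frac{2}{e^{\frac{3}{2}}} + \frac{2}{e^{\frac{5}{4}}} + \frac{3 \sqrt{38}}{2} + e^{5}

Since d/dx undoes antidifferentiation here, F'(x) = f(x) is required of F(x).
F(x) = - 3 \sqrt{\frac{x^{2}}{2} + 5} + 2 e^{\frac{x}{2}} + e^{- 2 x} is an antiderivative of f.
Check: d/dx[- 3 \sqrt{\frac{x^{2}}{2} + 5} + 2 e^{\frac{x}{2}} + e^{- 2 x}] = \frac{\left(- 3 \sqrt{2} x e^{2 x} + 2 \sqrt{x^{2} + 10} e^{\frac{5 x}{2}} - 4 \sqrt{x^{2} + 10}\right) e^{- 2 x}}{2 \sqrt{x^{2} + 10}} = f(x).
F(-5/2) = - \frac{3 \sqrt{130}}{4} + \frac{2}{e^{\frac{5}{4}}} + e^{5}; F(-3) = - \frac{3 \sqrt{38}}{2} + \frac{2}{e^{\frac{3}{2}}} + e^{6}.
Integral = F(-5/2) - F(-3) = - e^{6} - \frac{3 \sqrt{130}}{4} - \frac{2}{e^{\frac{3}{2}}} + \frac{2}{e^{\frac{5}{4}}} + \frac{3 \sqrt{38}}{2} + e^{5}.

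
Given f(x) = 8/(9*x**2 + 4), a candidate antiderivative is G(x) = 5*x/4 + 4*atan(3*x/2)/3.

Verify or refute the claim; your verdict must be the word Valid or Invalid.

Invalid: d/dx[G] - f = 5/4, which is not 0.

d/dx[G] = (45*x**2 + 52)/(36*x**2 + 16)
d/dx[G] - f(x) = 5/4 != 0.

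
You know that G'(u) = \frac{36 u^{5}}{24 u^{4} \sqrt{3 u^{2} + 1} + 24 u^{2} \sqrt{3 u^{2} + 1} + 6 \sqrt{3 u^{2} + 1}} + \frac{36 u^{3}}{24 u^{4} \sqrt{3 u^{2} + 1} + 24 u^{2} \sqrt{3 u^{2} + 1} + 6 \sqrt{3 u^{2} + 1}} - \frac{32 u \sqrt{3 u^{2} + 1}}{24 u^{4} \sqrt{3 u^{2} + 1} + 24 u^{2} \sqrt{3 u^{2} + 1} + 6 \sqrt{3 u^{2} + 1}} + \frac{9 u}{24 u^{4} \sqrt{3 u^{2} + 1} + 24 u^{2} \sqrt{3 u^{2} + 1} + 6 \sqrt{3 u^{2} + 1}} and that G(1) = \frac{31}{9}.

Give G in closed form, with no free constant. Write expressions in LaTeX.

G(u) = \frac{\sqrt{3 u^{2} + 1}}{2} + 2 + \frac{2}{3 u^{2} + \frac{3}{2}}

Integrate term by term and add the pieces.
A general antiderivative is \frac{\sqrt{3 u^{2} + 1}}{2} + \frac{2}{3 \left(u^{2} + \frac{1}{2}\right)} + C.
The condition gives C = \frac{31}{9} - (\frac{13}{9}) = 2.
So G(u) = \frac{\sqrt{3 u^{2} + 1}}{2} + 2 + \frac{2}{3 u^{2} + \frac{3}{2}}.
Check: d/du[\frac{\sqrt{3 u^{2} + 1}}{2} + 2 + \frac{2}{3 u^{2} + \frac{3}{2}}] = \frac{36 u^{5} + 36 u^{3} - 32 u \sqrt{3 u^{2} + 1} + 9 u}{24 u^{4} \sqrt{3 u^{2} + 1} + 24 u^{2} \sqrt{3 u^{2} + 1} + 6 \sqrt{3 u^{2} + 1}}, which equals G'(u).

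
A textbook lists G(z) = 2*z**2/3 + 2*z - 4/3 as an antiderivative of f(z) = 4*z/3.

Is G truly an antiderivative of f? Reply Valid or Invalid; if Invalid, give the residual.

Invalid: d/dz[G] - f = 2, which is not 0.

d/dz[G] = 4*z/3 + 2
d/dz[G] - f(z) = 2 != 0.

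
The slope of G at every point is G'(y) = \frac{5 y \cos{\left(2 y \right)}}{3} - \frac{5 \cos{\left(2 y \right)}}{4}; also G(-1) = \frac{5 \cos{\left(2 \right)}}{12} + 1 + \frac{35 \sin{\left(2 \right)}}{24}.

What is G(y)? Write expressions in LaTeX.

G(y) = \frac{5 y \sin{\left(2 y \right)}}{6} - \frac{5 \sin{\left(2 y \right)}}{8} + \frac{5 \cos{\left(2 y \right)}}{12} + 1

The integrand splits into summands that can be handled one at a time.
A general antiderivative is \frac{5 y \sin{\left(2 y \right)}}{6} - \frac{5 \sin{\left(2 y \right)}}{8} + \frac{5 \cos{\left(2 y \right)}}{12} + C.
The condition gives C = \frac{5 \cos{\left(2 \right)}}{12} + 1 + \frac{35 \sin{\left(2 \right)}}{24} - (\frac{5 \cos{\left(2 \right)}}{12} + \frac{35 \sin{\left(2 \right)}}{24}) = 1.
So G(y) = \frac{5 y \sin{\left(2 y \right)}}{6} - \frac{5 \sin{\left(2 y \right)}}{8} + \frac{5 \cos{\left(2 y \right)}}{12} + 1.
Check: d/dy[\frac{5 y \sin{\left(2 y \right)}}{6} - \frac{5 \sin{\left(2 y \right)}}{8} + \frac{5 \cos{\left(2 y \right)}}{12} + 1] = \frac{5 y \cos{\left(2 y \right)}}{3} - \frac{5 \cos{\left(2 y \right)}}{4} = G'(y).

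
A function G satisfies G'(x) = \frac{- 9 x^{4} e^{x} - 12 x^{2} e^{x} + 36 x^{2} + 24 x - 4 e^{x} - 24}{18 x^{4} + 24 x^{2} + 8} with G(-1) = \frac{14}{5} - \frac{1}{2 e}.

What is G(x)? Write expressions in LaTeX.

G(x) = - \frac{3 x^{2} e^{x} - 12 x^{2} + 12 x + 2 e^{x} - 4}{2 \left(3 x^{2} + 2\right)}

Recover the given G'(x) by differentiating a candidate G(x); any mismatch rules it out.
A general antiderivative is \frac{- 3 x - 1}{\frac{3 x^{2}}{2} + 1} - \frac{e^{x}}{2} + C.
The condition gives C = \frac{14}{5} - \frac{1}{2 e} - (\frac{4}{5} - \frac{1}{2 e}) = 2.
So G(x) = - \frac{3 x^{2} e^{x} - 12 x^{2} + 12 x + 2 e^{x} - 4}{2 \left(3 x^{2} + 2\right)}.
Check: d/dx[- \frac{3 x^{2} e^{x} - 12 x^{2} + 12 x + 2 e^{x} - 4}{2 \left(3 x^{2} + 2\right)}] = \frac{- 9 x^{4} e^{x} - 12 x^{2} e^{x} + 36 x^{2} + 24 x - 4 e^{x} - 24}{18 x^{4} + 24 x^{2} + 8} = G'(x).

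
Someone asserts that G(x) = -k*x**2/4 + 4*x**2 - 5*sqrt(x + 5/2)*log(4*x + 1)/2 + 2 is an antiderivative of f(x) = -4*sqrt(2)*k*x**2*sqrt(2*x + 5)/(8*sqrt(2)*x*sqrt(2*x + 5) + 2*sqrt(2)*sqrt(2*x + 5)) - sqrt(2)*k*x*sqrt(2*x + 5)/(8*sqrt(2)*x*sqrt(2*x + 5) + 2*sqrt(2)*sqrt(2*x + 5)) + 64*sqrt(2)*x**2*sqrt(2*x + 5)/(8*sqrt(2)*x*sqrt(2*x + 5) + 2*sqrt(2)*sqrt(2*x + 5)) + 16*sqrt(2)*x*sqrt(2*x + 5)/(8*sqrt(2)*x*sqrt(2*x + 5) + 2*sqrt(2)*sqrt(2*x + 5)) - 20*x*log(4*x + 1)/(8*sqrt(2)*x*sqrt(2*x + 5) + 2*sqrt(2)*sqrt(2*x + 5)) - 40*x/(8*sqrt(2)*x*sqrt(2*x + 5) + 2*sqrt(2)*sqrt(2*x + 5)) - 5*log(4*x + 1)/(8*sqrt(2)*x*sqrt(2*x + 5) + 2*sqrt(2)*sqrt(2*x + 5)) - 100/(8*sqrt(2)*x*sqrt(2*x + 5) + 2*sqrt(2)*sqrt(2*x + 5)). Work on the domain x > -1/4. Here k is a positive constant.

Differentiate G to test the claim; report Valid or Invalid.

Valid. The derivative of G reproduces f.

d/dx[G] = (-4*sqrt(2)*k*x**2*sqrt(2*x + 5) - sqrt(2)*k*x*sqrt(2*x + 5) + 64*sqrt(2)*x**2*sqrt(2*x + 5) + 16*sqrt(2)*x*sqrt(2*x + 5) - 20*x*log(4*x + 1) - 40*x - 5*log(4*x + 1) - 100)/(8*sqrt(2)*x*sqrt(2*x + 5) + 2*sqrt(2)*sqrt(2*x + 5))
This equals f(x) exactly, so the claim holds.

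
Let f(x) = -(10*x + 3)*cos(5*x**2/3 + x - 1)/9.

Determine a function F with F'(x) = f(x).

An antiderivative is F(x) = -sin(5*x**2/3 + x - 1)/3.

The substitution u = 5*x**2/3 + x - 1 works: f is exactly (dF/du)*(du/dx) for that inner function.
Check: d/dx[-sin(5*x**2/3 + x - 1)/3] = -10*x*cos(5*x**2/3 + x - 1)/9 - cos(5*x**2/3 + x - 1)/3, which equals f(x).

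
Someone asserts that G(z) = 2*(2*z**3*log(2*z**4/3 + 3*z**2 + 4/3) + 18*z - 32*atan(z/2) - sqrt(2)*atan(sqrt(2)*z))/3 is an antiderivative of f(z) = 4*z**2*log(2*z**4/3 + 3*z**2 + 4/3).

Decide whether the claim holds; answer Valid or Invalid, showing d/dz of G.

d/dz[G] = 4*z**2*log(2*z**4/3 + 3*z**2 + 4/3) + 16*z**2/3
d/dz[G] - f(z) = 16*z**2/3 != 0.

Invalid: d/dz[G] - f = 16*z**2/3, which is not 0.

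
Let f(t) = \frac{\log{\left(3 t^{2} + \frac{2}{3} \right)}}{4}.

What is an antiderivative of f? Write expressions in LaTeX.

An antiderivative is F(t) = \frac{t \log{\left(3 t^{2} + \frac{2}{3} \right)}}{4} - \frac{t}{2} + \frac{\sqrt{2} \operatorname{atan}{\left(\frac{3 \sqrt{2} t}{2} \right)}}{6}.

Recover f(t) by differentiating a candidate F(t); any mismatch rules it out.
Check: d/dt[\frac{t \log{\left(3 t^{2} + \frac{2}{3} \right)}}{4} - \frac{t}{2} + \frac{\sqrt{2} \operatorname{atan}{\left(\frac{3 \sqrt{2} t}{2} \right)}}{6}] = \frac{\log{\left(3 t^{2} + \frac{2}{3} \right)}}{4} = f(t).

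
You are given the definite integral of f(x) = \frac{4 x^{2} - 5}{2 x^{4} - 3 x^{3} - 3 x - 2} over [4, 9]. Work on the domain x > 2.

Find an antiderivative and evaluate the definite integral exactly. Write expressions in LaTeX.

Antiderivative: F(x) = \frac{22 \log{\left(x - 2 \right)} + 32 \log{\left(x + \frac{1}{2} \right)} - 27 \log{\left(x^{2} + 1 \right)} + 72 \operatorname{atan}{\left(x \right)}}{50}; value = - \frac{27 \log{\left(82 \right)}}{50} - \frac{36 \operatorname{atan}{\left(4 \right)}}{25} - \frac{16 \log{\left(\frac{9}{2} \right)}}{25} - \frac{11 \log{\left(2 \right)}}{25} + \frac{11 \log{\left(7 \right)}}{25} + \frac{16 \log{\left(\frac{19}{2} \right)}}{25} + \frac{27 \log{\left(17 \right)}}{50} + \frac{36 \operatorname{atan}{\left(9 \right)}}{25}

Factor the denominator (\left(x - 2\right) \left(2 x + 1\right) \left(x^{2} + 1\right)) and decompose: f = - \frac{9 \left(3 x - 4\right)}{25 \left(x^{2} + 1\right)} + \frac{32}{25 \left(2 x + 1\right)} + \frac{11}{25 \left(x - 2\right)}; each piece integrates to a log, atan, or power term.
F(x) = \frac{22 \log{\left(x - 2 \right)} + 32 \log{\left(x + \frac{1}{2} \right)} - 27 \log{\left(x^{2} + 1 \right)} + 72 \operatorname{atan}{\left(x \right)}}{50} is an antiderivative of f.
Check: d/dx[\frac{22 \log{\left(x - 2 \right)} + 32 \log{\left(x + \frac{1}{2} \right)} - 27 \log{\left(x^{2} + 1 \right)} + 72 \operatorname{atan}{\left(x \right)}}{50}] = \frac{4 x^{2} - 5}{2 x^{4} - 3 x^{3} - 3 x - 2} = f(x).
F(9) = - \frac{27 \log{\left(82 \right)}}{50} + \frac{11 \log{\left(7 \right)}}{25} + \frac{16 \log{\left(\frac{19}{2} \right)}}{25} + \frac{36 \operatorname{atan}{\left(9 \right)}}{25}; F(4) = - \frac{27 \log{\left(17 \right)}}{50} + \frac{11 \log{\left(2 \right)}}{25} + \frac{16 \log{\left(\frac{9}{2} \right)}}{25} + \frac{36 \operatorname{atan}{\left(4 \right)}}{25}.
Integral = F(9) - F(4) = - \frac{27 \log{\left(82 \right)}}{50} - \frac{36 \operatorname{atan}{\left(4 \right)}}{25} - \frac{16 \log{\left(\frac{9}{2} \right)}}{25} - \frac{11 \log{\left(2 \right)}}{25} + \frac{11 \log{\left(7 \right)}}{25} + \frac{16 \log{\left(\frac{19}{2} \right)}}{25} + \frac{27 \log{\left(17 \right)}}{50} + \frac{36 \operatorname{atan}{\left(9 \right)}}{25}.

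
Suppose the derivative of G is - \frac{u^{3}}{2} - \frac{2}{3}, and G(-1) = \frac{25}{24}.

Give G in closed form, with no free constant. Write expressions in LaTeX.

G(u) = - \frac{3 u^{4} + 16 u - 12}{24}

Recover the given G'(u) by differentiating a candidate G(u); any mismatch rules it out.
A general antiderivative is - \frac{u^{4}}{8} - \frac{2 u}{3} + C.
The condition gives C = \frac{25}{24} - (\frac{13}{24}) = \frac{1}{2}.
So G(u) = - \frac{3 u^{4} + 16 u - 12}{24}.
Check: d/du[- \frac{3 u^{4} + 16 u - 12}{24}] = - \frac{u^{3}}{2} - \frac{2}{3} = G'(u).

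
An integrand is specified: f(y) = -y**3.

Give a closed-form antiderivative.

An antiderivative is F(y) = -y**4/4.

Check any antiderivative F(y) by computing F'(y) and comparing it with f(y).
Check: d/dy[-y**4/4] = -y**3 = f(y).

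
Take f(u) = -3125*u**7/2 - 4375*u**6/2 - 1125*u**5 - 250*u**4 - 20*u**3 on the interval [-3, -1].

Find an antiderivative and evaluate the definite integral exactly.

Antiderivative: F(u) = -5*u**4*(-5*u - 2)**4/16; value = 722925

The substitution w = -5*u**2/2 - u works: f is exactly (dF/dw)*(dw/du) for that inner function.
F(u) = -5*u**4*(-5*u - 2)**4/16 is an antiderivative of f.
Check: d/du[-5*u**4*(-5*u - 2)**4/16] = -3125*u**7/2 - 4375*u**6/2 - 1125*u**5 - 250*u**4 - 20*u**3 = f(u).
F(-1) = -405/16; F(-3) = -11567205/16.
Integral = F(-1) - F(-3) = 722925.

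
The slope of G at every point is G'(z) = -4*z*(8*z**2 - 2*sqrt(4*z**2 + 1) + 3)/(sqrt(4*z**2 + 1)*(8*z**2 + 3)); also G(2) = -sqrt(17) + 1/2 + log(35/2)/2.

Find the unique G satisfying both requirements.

Since d/dz undoes antidifferentiation here, G(z) must give back the stated G'(z).
A general antiderivative is -sqrt(4*z**2 + 1) + log(4*z**2 + 3/2)/2 + C.
The condition gives C = -sqrt(17) + 1/2 + log(35/2)/2 - (-sqrt(17) + log(35/2)/2) = 1/2.
So G(z) = -sqrt(4*z**2 + 1) + log(4*z**2 + 3/2)/2 + 1/2.
Check: d/dz[-sqrt(4*z**2 + 1) + log(4*z**2 + 3/2)/2 + 1/2] = (-32*z**3 + 8*z*sqrt(4*z**2 + 1) - 12*z)/(8*z**2*sqrt(4*z**2 + 1) + 3*sqrt(4*z**2 + 1)), which equals G'(z).

G(z) = -sqrt(4*z**2 + 1) + log(4*z**2 + 3/2)/2 + 1/2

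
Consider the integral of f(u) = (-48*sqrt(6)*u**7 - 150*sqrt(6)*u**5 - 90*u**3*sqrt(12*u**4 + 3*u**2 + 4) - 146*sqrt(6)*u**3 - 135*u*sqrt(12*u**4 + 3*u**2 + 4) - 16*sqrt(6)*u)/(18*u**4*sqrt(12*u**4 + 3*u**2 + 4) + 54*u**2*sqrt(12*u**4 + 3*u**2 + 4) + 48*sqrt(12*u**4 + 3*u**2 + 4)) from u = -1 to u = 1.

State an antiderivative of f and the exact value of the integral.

Whatever form F(u) takes, F'(u) = f(u) is non-negotiable.
F(u) = (-4*sqrt(6)*sqrt(12*u**4 + 3*u**2 + 4) - 45*log(u**4/2 + 3*u**2/2 + 4/3))/36 is an antiderivative of f.
Check: d/du[(-4*sqrt(6)*sqrt(12*u**4 + 3*u**2 + 4) - 45*log(u**4/2 + 3*u**2/2 + 4/3))/36] = (-48*sqrt(6)*u**7 - 150*sqrt(6)*u**5 - 90*u**3*sqrt(12*u**4 + 3*u**2 + 4) - 146*sqrt(6)*u**3 - 135*u*sqrt(12*u**4 + 3*u**2 + 4) - 16*sqrt(6)*u)/(18*u**4*sqrt(12*u**4 + 3*u**2 + 4) + 54*u**2*sqrt(12*u**4 + 3*u**2 + 4) + 48*sqrt(12*u**4 + 3*u**2 + 4)) = f(u).
F(1) = -5*log(10/3)/4 - sqrt(114)/9; F(-1) = -5*log(10/3)/4 - sqrt(114)/9.
Integral = F(1) - F(-1) = 0.

Antiderivative: F(u) = (-4*sqrt(6)*sqrt(12*u**4 + 3*u**2 + 4) - 45*log(u**4/2 + 3*u**2/2 + 4/3))/36; value = 0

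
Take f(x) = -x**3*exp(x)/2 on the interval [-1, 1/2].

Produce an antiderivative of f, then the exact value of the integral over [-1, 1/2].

Recognize the product-rule pattern: f = u'v + uv' with u = -x**3/2 + 3*x**2/2 - 3*x + 3, v = exp(x), so integration by parts undoes it.
F(x) = -(x**3 - 3*x**2 + 6*x - 6)*exp(x)/2 is an antiderivative of f.
Check: d/dx[-(x**3 - 3*x**2 + 6*x - 6)*exp(x)/2] = -x**3*exp(x)/2 = f(x).
F(1/2) = 29*exp(1/2)/16; F(-1) = 8*exp(-1).
Integral = F(1/2) - F(-1) = -8*exp(-1) + 29*exp(1/2)/16.

Antiderivative: F(x) = -(x**3 - 3*x**2 + 6*x - 6)*exp(x)/2; value = -8*exp(-1) + 29*exp(1/2)/16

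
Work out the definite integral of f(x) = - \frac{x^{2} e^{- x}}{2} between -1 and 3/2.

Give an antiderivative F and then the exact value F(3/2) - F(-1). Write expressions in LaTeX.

Antiderivative: F(x) = \frac{x^{2} e^{- x}}{2} + x e^{- x} + e^{- x}; value = - \frac{e}{2} + \frac{29}{8 e^{\frac{3}{2}}}

Recognize the product-rule pattern: f = u'v + uv' with u = \frac{x^{2}}{2} + x + 1, v = e^{- x}, so integration by parts undoes it.
F(x) = \frac{x^{2} e^{- x}}{2} + x e^{- x} + e^{- x} is an antiderivative of f.
Check: d/dx[\frac{x^{2} e^{- x}}{2} + x e^{- x} + e^{- x}] = - \frac{x^{2} e^{- x}}{2} = f(x).
F(3/2) = \frac{29}{8 e^{\frac{3}{2}}}; F(-1) = \frac{e}{2}.
Integral = F(3/2) - F(-1) = - \frac{e}{2} + \frac{29}{8 e^{\frac{3}{2}}}.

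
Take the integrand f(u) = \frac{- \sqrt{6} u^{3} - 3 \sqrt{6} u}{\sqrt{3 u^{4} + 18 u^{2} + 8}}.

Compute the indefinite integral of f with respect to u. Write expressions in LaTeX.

The substitution w = \frac{u^{4}}{2} + 3 u^{2} + \frac{4}{3} works: f is exactly (dF/dw)*(dw/du) for that inner function.
Check: d/du[- \frac{\sqrt{6} \sqrt{3 u^{4} + 18 u^{2} + 8}}{6}] = \frac{- \sqrt{6} u^{3} - 3 \sqrt{6} u}{\sqrt{3 u^{4} + 18 u^{2} + 8}} = f(u).

F(u) = - \frac{\sqrt{6} \sqrt{3 u^{4} + 18 u^{2} + 8}}{6} + C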